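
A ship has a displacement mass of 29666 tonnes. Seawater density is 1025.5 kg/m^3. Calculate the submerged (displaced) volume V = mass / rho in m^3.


Formula: V = mass / rho
Step 1 — convert tonnes to kg: 29666 t * 1000 = 29666000 kg
Step 2 — V = 29666000 / 1025.5 ≈ 28928 m^3 (5 s.f.)

28928 m^3


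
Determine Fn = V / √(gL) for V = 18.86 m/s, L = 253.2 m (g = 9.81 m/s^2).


Formula: Fn = V / sqrt(g * L)
Step 1 — g * L = 9.81 * 253.2 = 2483.892
Step 2 — sqrt(g * L) = sqrt(2483.892) = 49.83866
Step 3 — Fn = 18.86 / 49.83866 ≈ 0.37842 (5 s.f.)

0.37842


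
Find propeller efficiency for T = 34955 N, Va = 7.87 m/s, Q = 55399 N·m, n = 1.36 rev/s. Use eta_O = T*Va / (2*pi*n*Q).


Formula: eta = T * Va / (2 * pi * n * Q)
Step 1 — numerator = T * Va = 34955 * 7.87 = 275095.85
Step 2 — 2 * pi * n = 2 * pi * 1.36 = 8.545132
Step 3 — denominator = 8.545132 * 55399 = 473391.77
Step 4 — eta = 275095.85 / 473391.77 ≈ 0.58112 (5 s.f.)

0.58112


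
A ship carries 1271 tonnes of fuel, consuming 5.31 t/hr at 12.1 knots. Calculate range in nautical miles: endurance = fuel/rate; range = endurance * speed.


Formula: endurance = fuel / rate; range = endurance * speed
Step 1 — endurance = 1271 / 5.31 = 239.3597 hours
Step 2 — range = 239.3597 * 12.1 ≈ 2896.3 nautical miles (5 s.f.)

2896.3 NM


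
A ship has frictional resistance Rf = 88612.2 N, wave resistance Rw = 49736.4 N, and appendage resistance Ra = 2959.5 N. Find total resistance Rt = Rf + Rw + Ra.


Formula: Rt = Rf + Rw + Ra
Substituting: Rt = 88612.2 + 49736.4 + 2959.5
Result: Rt = 141308.1 N

141308.1 N


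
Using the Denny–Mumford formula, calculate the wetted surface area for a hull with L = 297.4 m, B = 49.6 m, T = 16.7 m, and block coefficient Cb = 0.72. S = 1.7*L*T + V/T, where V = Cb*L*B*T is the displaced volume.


Formula: S = 1.7*L*T + V/T with V = Cb*L*B*T, i.e. S = L * (1.7*T + Cb*B)
Step 1 — 1.7*T = 1.7 * 16.7 = 28.39 m
Step 2 — Cb*B = 0.72 * 49.6 = 35.712 m
Step 3 — 1.7*T + Cb*B = 28.39 + 35.712 = 64.102 m
Step 4 — S = 297.4 * 64.102 ≈ 19064 m^2 (5 s.f.)

19064 m^2


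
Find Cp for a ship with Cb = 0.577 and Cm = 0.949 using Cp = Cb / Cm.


Formula: Cp = Cb / Cm
Substituting: Cp = 0.577 / 0.949
Result: Cp ≈ 0.60801 (5 s.f.)

0.60801


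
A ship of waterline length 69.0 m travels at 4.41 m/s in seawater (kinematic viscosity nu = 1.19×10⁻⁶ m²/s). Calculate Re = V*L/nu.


Formula: Re = V * L / nu
Step 1 — V * L = 4.41 * 69.0 = 304.29 m^2/s
Step 2 — Re = 304.29 / 1.19e-6 = 2.56e+08

2.56e+08


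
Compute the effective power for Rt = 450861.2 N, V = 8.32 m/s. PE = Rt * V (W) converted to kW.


Formula: PE = Rt * V / 1000 (kW)
Step 1 — PE (W) = 450861.2 * 8.32 = 3751165.184 W
Step 2 — PE (kW) = 3751165.184 / 1000 ≈ 3751.2 kW (5 s.f.)

3751.2 kW


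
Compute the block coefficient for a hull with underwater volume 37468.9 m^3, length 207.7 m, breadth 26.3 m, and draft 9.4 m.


Formula: Cb = V / (L * B * T)
Step 1 — L * B * T = 207.7 * 26.3 * 9.4 = 51347.594 m^3
Step 2 — Cb = 37468.9 / 51347.594 ≈ 0.72971 (5 s.f.)

0.72971


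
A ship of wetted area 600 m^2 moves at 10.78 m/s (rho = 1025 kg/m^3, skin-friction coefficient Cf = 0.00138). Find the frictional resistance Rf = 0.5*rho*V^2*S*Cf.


Formula: Rf = 0.5 * rho * V^2 * S * Cf
Step 1 — V^2 = 10.78^2 = 116.2084
Step 2 — 0.5 * rho * V^2 = 0.5 * 1025 * 116.2084 = 59556.805
Step 3 — Rf = 59556.805 * 600 * 0.00138 ≈ 49313 N (5 s.f.)

49313 N


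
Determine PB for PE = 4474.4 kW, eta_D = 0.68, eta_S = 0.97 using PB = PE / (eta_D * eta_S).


Formula: PB = PE / (eta_D * eta_S)
Step 1 — combined efficiency = eta_D * eta_S = 0.68 * 0.97 = 0.6596
Step 2 — PB = 4474.4 / 0.6596 ≈ 6783.5 kW (5 s.f.)

6783.5 kW


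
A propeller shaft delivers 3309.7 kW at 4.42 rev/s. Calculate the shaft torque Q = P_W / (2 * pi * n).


Formula: Q = P_W / (2 * pi * n)
Step 1 — P_W = 3309.7 kW * 1000 = 3309700.0 W
Step 2 — 2 * pi * n = 2 * pi * 4.42 = 27.771679
Step 3 — Q = 3309700.0 / 27.771679 ≈ 119180 N·m (5 s.f.)

119180 N·m


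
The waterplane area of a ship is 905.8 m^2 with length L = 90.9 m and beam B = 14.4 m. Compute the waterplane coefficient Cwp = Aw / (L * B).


Formula: Cwp = Aw / (L * B)
Step 1 — L * B = 90.9 * 14.4 = 1308.96 m^2
Step 2 — Cwp = 905.8 / 1308.96 ≈ 0.69200 (5 s.f.)

0.69200


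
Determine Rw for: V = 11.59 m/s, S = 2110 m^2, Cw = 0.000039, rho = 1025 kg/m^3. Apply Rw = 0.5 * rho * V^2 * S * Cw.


Formula: Rw = 0.5 * rho * V^2 * S * Cw
Step 1 — V^2 = 11.59^2 = 134.3281
Step 2 — 0.5 * rho * V^2 = 0.5 * 1025 * 134.3281 = 68843.15125
Step 3 — Rw = 68843.15125 * 2110 * 0.000039 ≈ 5665.1 N (5 s.f.)

5665.1 N


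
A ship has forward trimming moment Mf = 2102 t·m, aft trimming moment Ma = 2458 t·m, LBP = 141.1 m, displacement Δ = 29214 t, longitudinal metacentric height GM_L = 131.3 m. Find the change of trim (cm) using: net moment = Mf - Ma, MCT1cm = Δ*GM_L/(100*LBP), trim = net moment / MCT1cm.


Formula: net trimming moment = Mf - Ma; MCT1cm = Δ*GM_L/(100*LBP); trim = net moment / MCT1cm
Step 1 — net trimming moment = 2102 - 2458 = -356 t·m
Step 2 — MCT1cm = 29214 * 131.3 / (100 * 141.1) = 271.8496 t·m/cm
Step 3 — trim = -356 / 271.8496 ≈ -1.3095 cm (5 s.f.)

-1.3095 cm


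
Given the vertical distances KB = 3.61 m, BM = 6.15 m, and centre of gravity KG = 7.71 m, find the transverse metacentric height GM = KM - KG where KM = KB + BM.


Formula: GM = KB + BM - KG
Step 1 — KM = KB + BM = 3.61 + 6.15 = 9.76 m
Step 2 — GM = KM - KG = 9.76 - 7.71 = 2.05 m

2.05 m


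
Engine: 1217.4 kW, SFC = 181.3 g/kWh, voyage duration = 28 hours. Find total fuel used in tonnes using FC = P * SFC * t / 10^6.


Formula: FC (tonnes) = P * SFC * t / 1,000,000
Step 1 — P * SFC * t = 1217.4 * 181.3 * 28 = 6180009.36 g
Step 2 — FC (tonnes) = 6180009.36 / 1,000,000 ≈ 6.1800 tonnes (5 s.f.)

6.1800 tonnes


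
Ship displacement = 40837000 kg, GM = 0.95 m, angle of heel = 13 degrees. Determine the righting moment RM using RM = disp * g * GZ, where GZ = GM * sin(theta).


Formula: GZ = GM * sin(theta); RM = disp * g * GZ
Step 1 — GZ = 0.95 * sin(13°) = 0.95 * 0.224951 = 0.213703 m
Step 2 — RM = 40837000 * 9.81 * 0.213703 ≈ 85612000 N·m (5 s.f.)

85612000 N·m


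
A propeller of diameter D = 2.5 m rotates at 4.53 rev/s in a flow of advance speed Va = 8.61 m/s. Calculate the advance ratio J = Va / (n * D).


Formula: J = Va / (n * D)
Step 1 — n * D = 4.53 * 2.5 = 11.325
Step 2 — J = 8.61 / 11.325 ≈ 0.76026 (5 s.f.)

0.76026


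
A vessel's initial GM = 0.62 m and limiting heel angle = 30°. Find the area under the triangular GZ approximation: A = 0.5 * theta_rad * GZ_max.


Formula: GZ_max = GM * sin(theta); Area = 0.5 * theta_rad * GZ_max
Step 1 — GZ_max = 0.62 * sin(30°) = 0.62 * 0.5 = 0.31 m
Step 2 — theta_rad = 30 * pi/180 = 0.523599 rad
Step 3 — Area = 0.5 * 0.523599 * 0.31 ≈ 0.081158 m·rad (5 s.f.)

0.081158 m·rad


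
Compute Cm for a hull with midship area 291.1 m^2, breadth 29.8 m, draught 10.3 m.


Formula: Cm = Am / (B * T)
Step 1 — B * T = 29.8 * 10.3 = 306.94 m^2
Step 2 — Cm = 291.1 / 306.94 ≈ 0.94839 (5 s.f.)

0.94839


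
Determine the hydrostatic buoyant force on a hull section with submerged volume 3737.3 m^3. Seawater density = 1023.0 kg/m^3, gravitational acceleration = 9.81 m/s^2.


Formula: Fb = rho * g * V
Substituting: Fb = 1023.0 * 9.81 * 3737.3
Intermediate: 1023.0 * 9.81 = 10035.63
Result: Fb = 10035.63 * 3737.3 ≈ 37506000 N (5 s.f.)

37506000 N


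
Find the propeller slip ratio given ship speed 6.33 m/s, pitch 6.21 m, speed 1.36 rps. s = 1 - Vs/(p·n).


Formula: s = 1 - Vs / (p * n)
Step 1 — p * n = 6.21 * 1.36 = 8.4456
Step 2 — Vs / (p*n) = 6.33 / 8.4456 = 0.749503 (6 d.p.)
Step 3 — s = 1 - 0.749503 = 0.250497

0.250497


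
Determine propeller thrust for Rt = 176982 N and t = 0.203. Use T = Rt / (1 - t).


Formula: T = Rt / (1 - t)
Step 1 — (1 - t) = 1 - 0.203 = 0.797
Step 2 — T = 176982 / 0.797 ≈ 222060 N (5 s.f.)

222060 N


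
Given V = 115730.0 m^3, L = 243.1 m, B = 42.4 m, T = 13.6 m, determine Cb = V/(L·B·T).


Formula: Cb = V / (L * B * T)
Step 1 — L * B * T = 243.1 * 42.4 * 13.6 = 140181.184 m^3
Step 2 — Cb = 115730.0 / 140181.184 ≈ 0.82557 (5 s.f.)

0.82557


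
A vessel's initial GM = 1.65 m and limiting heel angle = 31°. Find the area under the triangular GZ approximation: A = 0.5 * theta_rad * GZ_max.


Formula: GZ_max = GM * sin(theta); Area = 0.5 * theta_rad * GZ_max
Step 1 — GZ_max = 1.65 * sin(31°) = 1.65 * 0.515038 = 0.849813 m
Step 2 — theta_rad = 31 * pi/180 = 0.541052 rad
Step 3 — Area = 0.5 * 0.541052 * 0.849813 ≈ 0.22990 m·rad (5 s.f.)

0.22990 m·rad


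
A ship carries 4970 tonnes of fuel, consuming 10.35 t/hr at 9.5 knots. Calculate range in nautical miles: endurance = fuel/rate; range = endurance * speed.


Formula: endurance = fuel / rate; range = endurance * speed
Step 1 — endurance = 4970 / 10.35 = 480.1932 hours
Step 2 — range = 480.1932 * 9.5 ≈ 4561.8 nautical miles (5 s.f.)

4561.8 NM


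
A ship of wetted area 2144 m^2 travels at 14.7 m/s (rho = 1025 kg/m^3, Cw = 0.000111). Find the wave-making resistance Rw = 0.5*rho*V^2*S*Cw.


Formula: Rw = 0.5 * rho * V^2 * S * Cw
Step 1 — V^2 = 14.7^2 = 216.09
Step 2 — 0.5 * rho * V^2 = 0.5 * 1025 * 216.09 = 110746.125
Step 3 — Rw = 110746.125 * 2144 * 0.000111 ≈ 26356 N (5 s.f.)

26356 N


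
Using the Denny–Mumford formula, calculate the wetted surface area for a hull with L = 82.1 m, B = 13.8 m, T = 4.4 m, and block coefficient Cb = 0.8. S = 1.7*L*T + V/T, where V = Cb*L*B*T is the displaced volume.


Formula: S = 1.7*L*T + V/T with V = Cb*L*B*T, i.e. S = L * (1.7*T + Cb*B)
Step 1 — 1.7*T = 1.7 * 4.4 = 7.48 m
Step 2 — Cb*B = 0.8 * 13.8 = 11.04 m
Step 3 — 1.7*T + Cb*B = 7.48 + 11.04 = 18.52 m
Step 4 — S = 82.1 * 18.52 ≈ 1520.5 m^2 (5 s.f.)

1520.5 m^2


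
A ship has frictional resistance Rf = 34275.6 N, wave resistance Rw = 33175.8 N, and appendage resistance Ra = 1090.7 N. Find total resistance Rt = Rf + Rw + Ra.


Formula: Rt = Rf + Rw + Ra
Substituting: Rt = 34275.6 + 33175.8 + 1090.7
Result: Rt = 68542.1 N

68542.1 N


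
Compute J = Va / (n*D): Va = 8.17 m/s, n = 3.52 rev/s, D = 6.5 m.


Formula: J = Va / (n * D)
Step 1 — n * D = 3.52 * 6.5 = 22.88
Step 2 — J = 8.17 / 22.88 ≈ 0.35708 (5 s.f.)

0.35708


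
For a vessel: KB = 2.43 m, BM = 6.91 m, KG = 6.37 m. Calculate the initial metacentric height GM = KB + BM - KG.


Formula: GM = KB + BM - KG
Step 1 — KM = KB + BM = 2.43 + 6.91 = 9.34 m
Step 2 — GM = KM - KG = 9.34 - 6.37 = 2.97 m

2.97 m


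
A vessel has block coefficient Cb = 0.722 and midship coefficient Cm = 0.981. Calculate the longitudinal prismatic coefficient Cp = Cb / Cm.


Formula: Cp = Cb / Cm
Substituting: Cp = 0.722 / 0.981
Result: Cp ≈ 0.73598 (5 s.f.)

0.73598


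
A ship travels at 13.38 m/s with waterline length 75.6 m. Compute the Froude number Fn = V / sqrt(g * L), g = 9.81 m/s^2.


Formula: Fn = V / sqrt(g * L)
Step 1 — g * L = 9.81 * 75.6 = 741.636
Step 2 — sqrt(g * L) = sqrt(741.636) = 27.232995
Step 3 — Fn = 13.38 / 27.232995 ≈ 0.49132 (5 s.f.)

0.49132


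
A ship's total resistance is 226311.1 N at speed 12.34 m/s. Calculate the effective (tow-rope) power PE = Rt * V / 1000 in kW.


Formula: PE = Rt * V / 1000 (kW)
Step 1 — PE (W) = 226311.1 * 12.34 = 2792678.974 W
Step 2 — PE (kW) = 2792678.974 / 1000 ≈ 2792.7 kW (5 s.f.)

2792.7 kW


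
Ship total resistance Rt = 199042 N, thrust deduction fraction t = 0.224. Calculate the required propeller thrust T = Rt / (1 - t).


Formula: T = Rt / (1 - t)
Step 1 — (1 - t) = 1 - 0.224 = 0.776
Step 2 — T = 199042 / 0.776 ≈ 256500 N (5 s.f.)

256500 N


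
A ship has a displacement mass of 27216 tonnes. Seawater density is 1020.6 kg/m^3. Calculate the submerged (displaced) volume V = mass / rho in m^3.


Formula: V = mass / rho
Step 1 — convert tonnes to kg: 27216 t * 1000 = 27216000 kg
Step 2 — V = 27216000 / 1020.6 ≈ 26667 m^3 (5 s.f.)

26667 m^3


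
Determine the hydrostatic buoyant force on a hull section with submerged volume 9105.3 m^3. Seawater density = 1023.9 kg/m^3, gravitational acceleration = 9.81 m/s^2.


Formula: Fb = rho * g * V
Substituting: Fb = 1023.9 * 9.81 * 9105.3
Intermediate: 1023.9 * 9.81 = 10044.459
Result: Fb = 10044.459 * 9105.3 ≈ 91458000 N (5 s.f.)

91458000 N


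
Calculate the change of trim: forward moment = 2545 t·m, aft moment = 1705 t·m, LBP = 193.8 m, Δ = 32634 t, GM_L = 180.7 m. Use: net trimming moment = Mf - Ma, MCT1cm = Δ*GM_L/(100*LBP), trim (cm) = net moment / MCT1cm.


Formula: net trimming moment = Mf - Ma; MCT1cm = Δ*GM_L/(100*LBP); trim = net moment / MCT1cm
Step 1 — net trimming moment = 2545 - 1705 = 840 t·m
Step 2 — MCT1cm = 32634 * 180.7 / (100 * 193.8) = 304.2809 t·m/cm
Step 3 — trim = 840 / 304.2809 ≈ 2.7606 cm (5 s.f.)

2.7606 cm


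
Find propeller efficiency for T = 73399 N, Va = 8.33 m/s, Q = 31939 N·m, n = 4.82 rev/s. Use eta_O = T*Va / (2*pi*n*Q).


Formula: eta = T * Va / (2 * pi * n * Q)
Step 1 — numerator = T * Va = 73399 * 8.33 = 611413.67
Step 2 — 2 * pi * n = 2 * pi * 4.82 = 30.284953
Step 3 — denominator = 30.284953 * 31939 = 967271.11
Step 4 — eta = 611413.67 / 967271.11 ≈ 0.63210 (5 s.f.)

0.63210


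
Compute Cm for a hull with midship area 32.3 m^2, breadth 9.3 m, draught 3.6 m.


Formula: Cm = Am / (B * T)
Step 1 — B * T = 9.3 * 3.6 = 33.48 m^2
Step 2 — Cm = 32.3 / 33.48 ≈ 0.96476 (5 s.f.)

0.96476


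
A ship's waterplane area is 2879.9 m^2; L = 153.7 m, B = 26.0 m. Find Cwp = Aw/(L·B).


Formula: Cwp = Aw / (L * B)
Step 1 — L * B = 153.7 * 26.0 = 3996.2 m^2
Step 2 — Cwp = 2879.9 / 3996.2 ≈ 0.72066 (5 s.f.)

0.72066


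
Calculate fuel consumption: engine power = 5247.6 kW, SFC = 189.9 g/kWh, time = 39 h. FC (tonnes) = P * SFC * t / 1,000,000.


Formula: FC (tonnes) = P * SFC * t / 1,000,000
Step 1 — P * SFC * t = 5247.6 * 189.9 * 39 = 38864250.36 g
Step 2 — FC (tonnes) = 38864250.36 / 1,000,000 ≈ 38.864 tonnes (5 s.f.)

38.864 tonnes


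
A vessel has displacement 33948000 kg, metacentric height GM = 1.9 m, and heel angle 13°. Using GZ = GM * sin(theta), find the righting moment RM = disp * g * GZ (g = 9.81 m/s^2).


Formula: GZ = GM * sin(theta); RM = disp * g * GZ
Step 1 — GZ = 1.9 * sin(13°) = 1.9 * 0.224951 = 0.427407 m
Step 2 — RM = 33948000 * 9.81 * 0.427407 ≈ 142340000 N·m (5 s.f.)

142340000 N·m


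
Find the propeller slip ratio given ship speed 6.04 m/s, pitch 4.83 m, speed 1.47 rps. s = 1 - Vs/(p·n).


Formula: s = 1 - Vs / (p * n)
Step 1 — p * n = 4.83 * 1.47 = 7.1001
Step 2 — Vs / (p*n) = 6.04 / 7.1001 = 0.850692 (6 d.p.)
Step 3 — s = 1 - 0.850692 = 0.149308

0.149308


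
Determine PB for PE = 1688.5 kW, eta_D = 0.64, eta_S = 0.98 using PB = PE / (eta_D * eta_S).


Formula: PB = PE / (eta_D * eta_S)
Step 1 — combined efficiency = eta_D * eta_S = 0.64 * 0.98 = 0.6272
Step 2 — PB = 1688.5 / 0.6272 ≈ 2692.1 kW (5 s.f.)

2692.1 kW


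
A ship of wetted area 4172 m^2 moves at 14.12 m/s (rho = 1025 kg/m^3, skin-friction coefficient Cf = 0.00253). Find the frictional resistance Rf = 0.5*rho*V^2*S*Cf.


Formula: Rf = 0.5 * rho * V^2 * S * Cf
Step 1 — V^2 = 14.12^2 = 199.3744
Step 2 — 0.5 * rho * V^2 = 0.5 * 1025 * 199.3744 = 102179.38
Step 3 — Rf = 102179.38 * 4172 * 0.00253 ≈ 1078500 N (5 s.f.)

1078500 N


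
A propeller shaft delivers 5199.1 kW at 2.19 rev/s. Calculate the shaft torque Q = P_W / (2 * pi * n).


Formula: Q = P_W / (2 * pi * n)
Step 1 — P_W = 5199.1 kW * 1000 = 5199100.0 W
Step 2 — 2 * pi * n = 2 * pi * 2.19 = 13.760176
Step 3 — Q = 5199100.0 / 13.760176 ≈ 377840 N·m (5 s.f.)

377840 N·m


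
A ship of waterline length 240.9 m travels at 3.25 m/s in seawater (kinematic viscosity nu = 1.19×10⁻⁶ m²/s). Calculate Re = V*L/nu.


Formula: Re = V * L / nu
Step 1 — V * L = 3.25 * 240.9 = 782.925 m^2/s
Step 2 — Re = 782.925 / 1.19e-6 = 6.58e+08

6.58e+08


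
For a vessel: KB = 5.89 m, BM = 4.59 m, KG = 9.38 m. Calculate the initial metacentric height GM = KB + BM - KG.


Formula: GM = KB + BM - KG
Step 1 — KM = KB + BM = 5.89 + 4.59 = 10.48 m
Step 2 — GM = KM - KG = 10.48 - 9.38 = 1.1 m

1.1 m


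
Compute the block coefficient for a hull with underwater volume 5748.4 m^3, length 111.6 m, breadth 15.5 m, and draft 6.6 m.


Formula: Cb = V / (L * B * T)
Step 1 — L * B * T = 111.6 * 15.5 * 6.6 = 11416.68 m^3
Step 2 — Cb = 5748.4 / 11416.68 ≈ 0.50351 (5 s.f.)

0.50351


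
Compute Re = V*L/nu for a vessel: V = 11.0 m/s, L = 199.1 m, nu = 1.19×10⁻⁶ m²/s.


Formula: Re = V * L / nu
Step 1 — V * L = 11.0 * 199.1 = 2190.1 m^2/s
Step 2 — Re = 2190.1 / 1.19e-6 = 1.84e+09

1.84e+09


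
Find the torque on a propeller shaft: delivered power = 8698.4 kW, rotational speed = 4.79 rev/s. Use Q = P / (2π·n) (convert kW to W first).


Formula: Q = P_W / (2 * pi * n)
Step 1 — P_W = 8698.4 kW * 1000 = 8698400.0 W
Step 2 — 2 * pi * n = 2 * pi * 4.79 = 30.096458
Step 3 — Q = 8698400.0 / 30.096458 ≈ 289020 N·m (5 s.f.)

289020 N·m


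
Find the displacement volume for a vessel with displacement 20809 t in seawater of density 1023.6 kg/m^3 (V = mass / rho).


Formula: V = mass / rho
Step 1 — convert tonnes to kg: 20809 t * 1000 = 20809000 kg
Step 2 — V = 20809000 / 1023.6 ≈ 20329 m^3 (5 s.f.)

20329 m^3


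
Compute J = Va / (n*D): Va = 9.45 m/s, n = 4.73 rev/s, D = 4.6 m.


Formula: J = Va / (n * D)
Step 1 — n * D = 4.73 * 4.6 = 21.758
Step 2 — J = 9.45 / 21.758 ≈ 0.43432 (5 s.f.)

0.43432


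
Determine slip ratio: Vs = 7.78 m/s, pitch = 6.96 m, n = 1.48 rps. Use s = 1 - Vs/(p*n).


Formula: s = 1 - Vs / (p * n)
Step 1 — p * n = 6.96 * 1.48 = 10.3008
Step 2 — Vs / (p*n) = 7.78 / 10.3008 = 0.755281 (6 d.p.)
Step 3 — s = 1 - 0.755281 = 0.244719

0.244719


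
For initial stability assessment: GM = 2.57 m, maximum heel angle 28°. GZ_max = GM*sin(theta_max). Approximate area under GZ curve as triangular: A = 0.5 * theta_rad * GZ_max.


Formula: GZ_max = GM * sin(theta); Area = 0.5 * theta_rad * GZ_max
Step 1 — GZ_max = 2.57 * sin(28°) = 2.57 * 0.469472 = 1.206543 m
Step 2 — theta_rad = 28 * pi/180 = 0.488692 rad
Step 3 — Area = 0.5 * 0.488692 * 1.206543 ≈ 0.29481 m·rad (5 s.f.)

0.29481 m·rad


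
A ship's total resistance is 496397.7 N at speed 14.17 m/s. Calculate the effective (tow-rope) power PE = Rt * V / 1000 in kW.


Formula: PE = Rt * V / 1000 (kW)
Step 1 — PE (W) = 496397.7 * 14.17 = 7033955.409 W
Step 2 — PE (kW) = 7033955.409 / 1000 ≈ 7034.0 kW (5 s.f.)

7034.0 kW


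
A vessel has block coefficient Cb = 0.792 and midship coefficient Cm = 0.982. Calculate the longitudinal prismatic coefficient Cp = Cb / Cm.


Formula: Cp = Cb / Cm
Substituting: Cp = 0.792 / 0.982
Result: Cp ≈ 0.80652 (5 s.f.)

0.80652


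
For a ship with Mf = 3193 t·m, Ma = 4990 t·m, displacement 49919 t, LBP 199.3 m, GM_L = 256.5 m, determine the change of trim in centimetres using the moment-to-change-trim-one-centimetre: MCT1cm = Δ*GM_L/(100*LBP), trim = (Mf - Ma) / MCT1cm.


Formula: net trimming moment = Mf - Ma; MCT1cm = Δ*GM_L/(100*LBP); trim = net moment / MCT1cm
Step 1 — net trimming moment = 3193 - 4990 = -1797 t·m
Step 2 — MCT1cm = 49919 * 256.5 / (100 * 199.3) = 642.4598 t·m/cm
Step 3 — trim = -1797 / 642.4598 ≈ -2.7971 cm (5 s.f.)

-2.7971 cm


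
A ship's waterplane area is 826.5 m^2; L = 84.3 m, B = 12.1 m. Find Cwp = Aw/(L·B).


Formula: Cwp = Aw / (L * B)
Step 1 — L * B = 84.3 * 12.1 = 1020.03 m^2
Step 2 — Cwp = 826.5 / 1020.03 ≈ 0.81027 (5 s.f.)

0.81027


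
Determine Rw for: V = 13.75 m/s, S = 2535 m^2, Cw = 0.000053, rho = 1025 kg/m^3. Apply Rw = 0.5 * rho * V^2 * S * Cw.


Formula: Rw = 0.5 * rho * V^2 * S * Cw
Step 1 — V^2 = 13.75^2 = 189.0625
Step 2 — 0.5 * rho * V^2 = 0.5 * 1025 * 189.0625 = 96894.53125
Step 3 — Rw = 96894.53125 * 2535 * 0.000053 ≈ 13018 N (5 s.f.)

13018 N


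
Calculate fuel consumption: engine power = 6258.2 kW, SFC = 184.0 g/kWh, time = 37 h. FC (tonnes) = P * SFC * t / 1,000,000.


Formula: FC (tonnes) = P * SFC * t / 1,000,000
Step 1 — P * SFC * t = 6258.2 * 184.0 * 37 = 42605825.6 g
Step 2 — FC (tonnes) = 42605825.6 / 1,000,000 ≈ 42.606 tonnes (5 s.f.)

42.606 tonnes


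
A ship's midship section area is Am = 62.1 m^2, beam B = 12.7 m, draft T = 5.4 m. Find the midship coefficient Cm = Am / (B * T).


Formula: Cm = Am / (B * T)
Step 1 — B * T = 12.7 * 5.4 = 68.58 m^2
Step 2 — Cm = 62.1 / 68.58 ≈ 0.90551 (5 s.f.)

0.90551


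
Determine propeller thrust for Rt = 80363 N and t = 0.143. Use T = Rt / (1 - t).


Formula: T = Rt / (1 - t)
Step 1 — (1 - t) = 1 - 0.143 = 0.857
Step 2 — T = 80363 / 0.857 ≈ 93772 N (5 s.f.)

93772 N


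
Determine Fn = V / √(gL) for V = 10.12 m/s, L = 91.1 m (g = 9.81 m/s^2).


Formula: Fn = V / sqrt(g * L)
Step 1 — g * L = 9.81 * 91.1 = 893.691
Step 2 — sqrt(g * L) = sqrt(893.691) = 29.894665
Step 3 — Fn = 10.12 / 29.894665 ≈ 0.33852 (5 s.f.)

0.33852


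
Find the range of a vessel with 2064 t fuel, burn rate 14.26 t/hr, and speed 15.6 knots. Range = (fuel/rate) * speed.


Formula: endurance = fuel / rate; range = endurance * speed
Step 1 — endurance = 2064 / 14.26 = 144.7405 hours
Step 2 — range = 144.7405 * 15.6 ≈ 2258.0 nautical miles (5 s.f.)

2258.0 NM


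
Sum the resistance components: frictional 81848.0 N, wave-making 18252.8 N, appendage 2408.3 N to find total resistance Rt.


Formula: Rt = Rf + Rw + Ra
Substituting: Rt = 81848.0 + 18252.8 + 2408.3
Result: Rt = 102509.1 N

102509.1 N


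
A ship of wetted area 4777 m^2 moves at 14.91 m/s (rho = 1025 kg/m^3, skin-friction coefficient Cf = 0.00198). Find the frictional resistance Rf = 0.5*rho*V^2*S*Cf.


Formula: Rf = 0.5 * rho * V^2 * S * Cf
Step 1 — V^2 = 14.91^2 = 222.3081
Step 2 — 0.5 * rho * V^2 = 0.5 * 1025 * 222.3081 = 113932.90125
Step 3 — Rf = 113932.90125 * 4777 * 0.00198 ≈ 1077600 N (5 s.f.)

1077600 N


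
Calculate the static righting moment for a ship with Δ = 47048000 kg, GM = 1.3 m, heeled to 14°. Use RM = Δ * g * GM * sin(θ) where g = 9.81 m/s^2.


Formula: GZ = GM * sin(theta); RM = disp * g * GZ
Step 1 — GZ = 1.3 * sin(14°) = 1.3 * 0.241922 = 0.314499 m
Step 2 — RM = 47048000 * 9.81 * 0.314499 ≈ 145150000 N·m (5 s.f.)

145150000 N·m


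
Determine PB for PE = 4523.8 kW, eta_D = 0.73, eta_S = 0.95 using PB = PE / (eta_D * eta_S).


Formula: PB = PE / (eta_D * eta_S)
Step 1 — combined efficiency = eta_D * eta_S = 0.73 * 0.95 = 0.6935
Step 2 — PB = 4523.8 / 0.6935 ≈ 6523.1 kW (5 s.f.)

6523.1 kW


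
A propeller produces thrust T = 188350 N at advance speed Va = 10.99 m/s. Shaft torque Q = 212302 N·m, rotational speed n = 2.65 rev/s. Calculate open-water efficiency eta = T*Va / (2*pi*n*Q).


Formula: eta = T * Va / (2 * pi * n * Q)
Step 1 — numerator = T * Va = 188350 * 10.99 = 2069966.5
Step 2 — 2 * pi * n = 2 * pi * 2.65 = 16.650441
Step 3 — denominator = 16.650441 * 212302 = 3534921.93
Step 4 — eta = 2069966.5 / 3534921.93 ≈ 0.58558 (5 s.f.)

0.58558


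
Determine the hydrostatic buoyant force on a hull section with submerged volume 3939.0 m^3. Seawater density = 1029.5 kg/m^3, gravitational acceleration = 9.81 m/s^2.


Formula: Fb = rho * g * V
Substituting: Fb = 1029.5 * 9.81 * 3939.0
Intermediate: 1029.5 * 9.81 = 10099.395
Result: Fb = 10099.395 * 3939.0 ≈ 39782000 N (5 s.f.)

39782000 N


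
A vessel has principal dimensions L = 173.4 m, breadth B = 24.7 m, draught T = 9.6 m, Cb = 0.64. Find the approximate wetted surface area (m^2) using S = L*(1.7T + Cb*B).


Formula: S = 1.7*L*T + V/T with V = Cb*L*B*T, i.e. S = L * (1.7*T + Cb*B)
Step 1 — 1.7*T = 1.7 * 9.6 = 16.32 m
Step 2 — Cb*B = 0.64 * 24.7 = 15.808 m
Step 3 — 1.7*T + Cb*B = 16.32 + 15.808 = 32.128 m
Step 4 — S = 173.4 * 32.128 ≈ 5571.0 m^2 (5 s.f.)

5571.0 m^2


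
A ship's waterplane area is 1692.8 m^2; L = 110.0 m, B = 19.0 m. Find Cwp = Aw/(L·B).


Formula: Cwp = Aw / (L * B)
Step 1 — L * B = 110.0 * 19.0 = 2090.0 m^2
Step 2 — Cwp = 1692.8 / 2090.0 ≈ 0.80995 (5 s.f.)

0.80995


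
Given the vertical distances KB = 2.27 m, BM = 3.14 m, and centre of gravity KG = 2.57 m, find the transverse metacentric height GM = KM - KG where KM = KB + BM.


Formula: GM = KB + BM - KG
Step 1 — KM = KB + BM = 2.27 + 3.14 = 5.41 m
Step 2 — GM = KM - KG = 5.41 - 2.57 = 2.84 m

2.84 m


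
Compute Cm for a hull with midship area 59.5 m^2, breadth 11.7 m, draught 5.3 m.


Formula: Cm = Am / (B * T)
Step 1 — B * T = 11.7 * 5.3 = 62.01 m^2
Step 2 — Cm = 59.5 / 62.01 ≈ 0.95952 (5 s.f.)

0.95952


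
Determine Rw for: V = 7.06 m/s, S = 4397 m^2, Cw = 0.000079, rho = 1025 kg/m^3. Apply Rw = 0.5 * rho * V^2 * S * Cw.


Formula: Rw = 0.5 * rho * V^2 * S * Cw
Step 1 — V^2 = 7.06^2 = 49.8436
Step 2 — 0.5 * rho * V^2 = 0.5 * 1025 * 49.8436 = 25544.845
Step 3 — Rw = 25544.845 * 4397 * 0.000079 ≈ 8873.3 N (5 s.f.)

8873.3 N


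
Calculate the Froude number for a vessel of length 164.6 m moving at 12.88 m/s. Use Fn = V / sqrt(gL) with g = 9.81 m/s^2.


Formula: Fn = V / sqrt(g * L)
Step 1 — g * L = 9.81 * 164.6 = 1614.726
Step 2 — sqrt(g * L) = sqrt(1614.726) = 40.183653
Step 3 — Fn = 12.88 / 40.183653 ≈ 0.32053 (5 s.f.)

0.32053


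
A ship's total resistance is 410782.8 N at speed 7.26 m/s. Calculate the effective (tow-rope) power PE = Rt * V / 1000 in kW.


Formula: PE = Rt * V / 1000 (kW)
Step 1 — PE (W) = 410782.8 * 7.26 = 2982283.128 W
Step 2 — PE (kW) = 2982283.128 / 1000 ≈ 2982.3 kW (5 s.f.)

2982.3 kW


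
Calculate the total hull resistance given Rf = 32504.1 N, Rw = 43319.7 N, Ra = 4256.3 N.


Formula: Rt = Rf + Rw + Ra
Substituting: Rt = 32504.1 + 43319.7 + 4256.3
Result: Rt = 80080.1 N

80080.1 N


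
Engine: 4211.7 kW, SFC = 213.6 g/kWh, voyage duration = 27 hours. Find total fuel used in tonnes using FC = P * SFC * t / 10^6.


Formula: FC (tonnes) = P * SFC * t / 1,000,000
Step 1 — P * SFC * t = 4211.7 * 213.6 * 27 = 24289716.24 g
Step 2 — FC (tonnes) = 24289716.24 / 1,000,000 ≈ 24.290 tonnes (5 s.f.)

24.290 tonnes


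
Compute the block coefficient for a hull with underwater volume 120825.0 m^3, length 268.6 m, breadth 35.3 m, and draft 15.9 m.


Formula: Cb = V / (L * B * T)
Step 1 — L * B * T = 268.6 * 35.3 * 15.9 = 150757.122 m^3
Step 2 — Cb = 120825.0 / 150757.122 ≈ 0.80145 (5 s.f.)

0.80145


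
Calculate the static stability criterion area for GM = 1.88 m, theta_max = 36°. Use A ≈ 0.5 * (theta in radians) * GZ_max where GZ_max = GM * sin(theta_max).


Formula: GZ_max = GM * sin(theta); Area = 0.5 * theta_rad * GZ_max
Step 1 — GZ_max = 1.88 * sin(36°) = 1.88 * 0.587785 = 1.105036 m
Step 2 — theta_rad = 36 * pi/180 = 0.628319 rad
Step 3 — Area = 0.5 * 0.628319 * 1.105036 ≈ 0.34716 m·rad (5 s.f.)

0.34716 m·rad


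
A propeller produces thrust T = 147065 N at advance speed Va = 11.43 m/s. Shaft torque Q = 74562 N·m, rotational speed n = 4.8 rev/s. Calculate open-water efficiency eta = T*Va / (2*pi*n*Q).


Formula: eta = T * Va / (2 * pi * n * Q)
Step 1 — numerator = T * Va = 147065 * 11.43 = 1680952.95
Step 2 — 2 * pi * n = 2 * pi * 4.8 = 30.159289
Step 3 — denominator = 30.159289 * 74562 = 2248736.91
Step 4 — eta = 1680952.95 / 2248736.91 ≈ 0.74751 (5 s.f.)

0.74751


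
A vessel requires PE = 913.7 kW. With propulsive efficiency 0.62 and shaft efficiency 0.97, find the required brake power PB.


Formula: PB = PE / (eta_D * eta_S)
Step 1 — combined efficiency = eta_D * eta_S = 0.62 * 0.97 = 0.6014
Step 2 — PB = 913.7 / 0.6014 ≈ 1519.3 kW (5 s.f.)

1519.3 kW


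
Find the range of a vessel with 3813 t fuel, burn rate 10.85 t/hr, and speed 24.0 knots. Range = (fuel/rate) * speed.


Formula: endurance = fuel / rate; range = endurance * speed
Step 1 — endurance = 3813 / 10.85 = 351.4286 hours
Step 2 — range = 351.4286 * 24.0 ≈ 8434.3 nautical miles (5 s.f.)

8434.3 NM


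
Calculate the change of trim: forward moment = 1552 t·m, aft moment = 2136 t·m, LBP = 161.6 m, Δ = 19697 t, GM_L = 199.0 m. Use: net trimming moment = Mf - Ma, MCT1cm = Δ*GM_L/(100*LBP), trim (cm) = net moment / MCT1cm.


Formula: net trimming moment = Mf - Ma; MCT1cm = Δ*GM_L/(100*LBP); trim = net moment / MCT1cm
Step 1 — net trimming moment = 1552 - 2136 = -584 t·m
Step 2 — MCT1cm = 19697 * 199.0 / (100 * 161.6) = 242.5559 t·m/cm
Step 3 — trim = -584 / 242.5559 ≈ -2.4077 cm (5 s.f.)

-2.4077 cm


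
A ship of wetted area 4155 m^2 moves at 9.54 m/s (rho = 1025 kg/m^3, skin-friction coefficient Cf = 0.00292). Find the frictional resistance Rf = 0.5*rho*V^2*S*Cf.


Formula: Rf = 0.5 * rho * V^2 * S * Cf
Step 1 — V^2 = 9.54^2 = 91.0116
Step 2 — 0.5 * rho * V^2 = 0.5 * 1025 * 91.0116 = 46643.445
Step 3 — Rf = 46643.445 * 4155 * 0.00292 ≈ 565910 N (5 s.f.)

565910 N


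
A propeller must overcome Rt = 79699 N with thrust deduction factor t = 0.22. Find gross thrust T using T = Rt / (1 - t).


Formula: T = Rt / (1 - t)
Step 1 — (1 - t) = 1 - 0.22 = 0.78
Step 2 — T = 79699 / 0.78 ≈ 102180 N (5 s.f.)

102180 N


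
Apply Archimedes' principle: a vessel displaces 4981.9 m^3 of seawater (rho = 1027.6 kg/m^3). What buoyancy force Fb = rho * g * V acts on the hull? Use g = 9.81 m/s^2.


Formula: Fb = rho * g * V
Substituting: Fb = 1027.6 * 9.81 * 4981.9
Intermediate: 1027.6 * 9.81 = 10080.756
Result: Fb = 10080.756 * 4981.9 ≈ 50221000 N (5 s.f.)

50221000 N


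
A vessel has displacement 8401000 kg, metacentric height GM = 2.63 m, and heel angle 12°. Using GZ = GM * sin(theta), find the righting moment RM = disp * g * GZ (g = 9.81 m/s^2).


Formula: GZ = GM * sin(theta); RM = disp * g * GZ
Step 1 — GZ = 2.63 * sin(12°) = 2.63 * 0.207912 = 0.546809 m
Step 2 — RM = 8401000 * 9.81 * 0.546809 ≈ 45065000 N·m (5 s.f.)

45065000 N·m


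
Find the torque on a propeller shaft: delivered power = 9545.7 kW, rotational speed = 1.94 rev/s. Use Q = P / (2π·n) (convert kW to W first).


Formula: Q = P_W / (2 * pi * n)
Step 1 — P_W = 9545.7 kW * 1000 = 9545700.0 W
Step 2 — 2 * pi * n = 2 * pi * 1.94 = 12.189379
Step 3 — Q = 9545700.0 / 12.189379 ≈ 783120 N·m (5 s.f.)

783120 N·m


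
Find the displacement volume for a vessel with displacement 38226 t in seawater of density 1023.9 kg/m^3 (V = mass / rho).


Formula: V = mass / rho
Step 1 — convert tonnes to kg: 38226 t * 1000 = 38226000 kg
Step 2 — V = 38226000 / 1023.9 ≈ 37334 m^3 (5 s.f.)

37334 m^3


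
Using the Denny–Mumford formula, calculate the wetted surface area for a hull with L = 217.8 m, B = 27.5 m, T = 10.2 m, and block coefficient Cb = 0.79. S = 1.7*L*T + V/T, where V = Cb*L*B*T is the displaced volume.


Formula: S = 1.7*L*T + V/T with V = Cb*L*B*T, i.e. S = L * (1.7*T + Cb*B)
Step 1 — 1.7*T = 1.7 * 10.2 = 17.34 m
Step 2 — Cb*B = 0.79 * 27.5 = 21.725 m
Step 3 — 1.7*T + Cb*B = 17.34 + 21.725 = 39.065 m
Step 4 — S = 217.8 * 39.065 ≈ 8508.4 m^2 (5 s.f.)

8508.4 m^2


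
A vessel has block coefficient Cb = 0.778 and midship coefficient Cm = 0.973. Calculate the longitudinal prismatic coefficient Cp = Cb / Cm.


Formula: Cp = Cb / Cm
Substituting: Cp = 0.778 / 0.973
Result: Cp ≈ 0.79959 (5 s.f.)

0.79959


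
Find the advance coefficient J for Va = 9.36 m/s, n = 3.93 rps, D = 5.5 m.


Formula: J = Va / (n * D)
Step 1 — n * D = 3.93 * 5.5 = 21.615
Step 2 — J = 9.36 / 21.615 ≈ 0.43303 (5 s.f.)

0.43303


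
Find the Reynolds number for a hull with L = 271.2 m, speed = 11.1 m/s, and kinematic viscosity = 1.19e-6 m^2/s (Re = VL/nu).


Formula: Re = V * L / nu
Step 1 — V * L = 11.1 * 271.2 = 3010.32 m^2/s
Step 2 — Re = 3010.32 / 1.19e-6 = 2.53e+09

2.53e+09


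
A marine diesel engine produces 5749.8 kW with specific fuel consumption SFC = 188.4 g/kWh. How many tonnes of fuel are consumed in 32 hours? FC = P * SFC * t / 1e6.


Formula: FC (tonnes) = P * SFC * t / 1,000,000
Step 1 — P * SFC * t = 5749.8 * 188.4 * 32 = 34664394.24 g
Step 2 — FC (tonnes) = 34664394.24 / 1,000,000 ≈ 34.664 tonnes (5 s.f.)

34.664 tonnes


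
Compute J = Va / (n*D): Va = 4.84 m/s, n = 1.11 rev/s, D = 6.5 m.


Formula: J = Va / (n * D)
Step 1 — n * D = 1.11 * 6.5 = 7.215
Step 2 — J = 4.84 / 7.215 ≈ 0.67082 (5 s.f.)

0.67082


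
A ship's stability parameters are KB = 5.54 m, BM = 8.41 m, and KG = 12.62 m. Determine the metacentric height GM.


Formula: GM = KB + BM - KG
Step 1 — KM = KB + BM = 5.54 + 8.41 = 13.95 m
Step 2 — GM = KM - KG = 13.95 - 12.62 = 1.33 m

1.33 m


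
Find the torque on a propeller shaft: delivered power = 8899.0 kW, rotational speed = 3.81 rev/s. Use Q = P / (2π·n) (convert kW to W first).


Formula: Q = P_W / (2 * pi * n)
Step 1 — P_W = 8899.0 kW * 1000 = 8899000.0 W
Step 2 — 2 * pi * n = 2 * pi * 3.81 = 23.938936
Step 3 — Q = 8899000.0 / 23.938936 ≈ 371740 N·m (5 s.f.)

371740 N·m


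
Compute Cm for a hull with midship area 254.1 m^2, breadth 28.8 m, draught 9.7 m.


Formula: Cm = Am / (B * T)
Step 1 — B * T = 28.8 * 9.7 = 279.36 m^2
Step 2 — Cm = 254.1 / 279.36 ≈ 0.90958 (5 s.f.)

0.90958


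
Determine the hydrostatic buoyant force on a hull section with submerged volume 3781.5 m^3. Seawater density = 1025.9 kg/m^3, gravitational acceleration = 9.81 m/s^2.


Formula: Fb = rho * g * V
Substituting: Fb = 1025.9 * 9.81 * 3781.5
Intermediate: 1025.9 * 9.81 = 10064.079
Result: Fb = 10064.079 * 3781.5 ≈ 38057000 N (5 s.f.)

38057000 N


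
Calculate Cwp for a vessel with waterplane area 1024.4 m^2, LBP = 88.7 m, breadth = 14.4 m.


Formula: Cwp = Aw / (L * B)
Step 1 — L * B = 88.7 * 14.4 = 1277.28 m^2
Step 2 — Cwp = 1024.4 / 1277.28 ≈ 0.80202 (5 s.f.)

0.80202


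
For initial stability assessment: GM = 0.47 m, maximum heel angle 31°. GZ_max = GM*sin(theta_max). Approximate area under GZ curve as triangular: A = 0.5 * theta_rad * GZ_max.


Formula: GZ_max = GM * sin(theta); Area = 0.5 * theta_rad * GZ_max
Step 1 — GZ_max = 0.47 * sin(31°) = 0.47 * 0.515038 = 0.242068 m
Step 2 — theta_rad = 31 * pi/180 = 0.541052 rad
Step 3 — Area = 0.5 * 0.541052 * 0.242068 ≈ 0.065486 m·rad (5 s.f.)

0.065486 m·rad


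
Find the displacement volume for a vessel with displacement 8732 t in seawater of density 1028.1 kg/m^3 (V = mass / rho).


Formula: V = mass / rho
Step 1 — convert tonnes to kg: 8732 t * 1000 = 8732000 kg
Step 2 — V = 8732000 / 1028.1 ≈ 8493.3 m^3 (5 s.f.)

8493.3 m^3


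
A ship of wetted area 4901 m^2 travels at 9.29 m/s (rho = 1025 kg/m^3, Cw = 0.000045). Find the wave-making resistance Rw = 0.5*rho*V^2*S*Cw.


Formula: Rw = 0.5 * rho * V^2 * S * Cw
Step 1 — V^2 = 9.29^2 = 86.3041
Step 2 — 0.5 * rho * V^2 = 0.5 * 1025 * 86.3041 = 44230.85125
Step 3 — Rw = 44230.85125 * 4901 * 0.000045 ≈ 9754.9 N (5 s.f.)

9754.9 N


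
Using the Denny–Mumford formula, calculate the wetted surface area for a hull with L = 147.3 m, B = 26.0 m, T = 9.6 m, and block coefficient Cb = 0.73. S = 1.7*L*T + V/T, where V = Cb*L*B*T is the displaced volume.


Formula: S = 1.7*L*T + V/T with V = Cb*L*B*T, i.e. S = L * (1.7*T + Cb*B)
Step 1 — 1.7*T = 1.7 * 9.6 = 16.32 m
Step 2 — Cb*B = 0.73 * 26.0 = 18.98 m
Step 3 — 1.7*T + Cb*B = 16.32 + 18.98 = 35.3 m
Step 4 — S = 147.3 * 35.3 ≈ 5199.7 m^2 (5 s.f.)

5199.7 m^2


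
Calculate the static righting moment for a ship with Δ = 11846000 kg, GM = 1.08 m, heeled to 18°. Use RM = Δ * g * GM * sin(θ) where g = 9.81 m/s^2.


Formula: GZ = GM * sin(theta); RM = disp * g * GZ
Step 1 — GZ = 1.08 * sin(18°) = 1.08 * 0.309017 = 0.333738 m
Step 2 — RM = 11846000 * 9.81 * 0.333738 ≈ 38783000 N·m (5 s.f.)

38783000 N·m


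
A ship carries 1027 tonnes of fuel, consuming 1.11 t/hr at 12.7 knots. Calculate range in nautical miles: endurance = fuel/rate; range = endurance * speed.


Formula: endurance = fuel / rate; range = endurance * speed
Step 1 — endurance = 1027 / 1.11 = 925.2252 hours
Step 2 — range = 925.2252 * 12.7 ≈ 11750 nautical miles (5 s.f.)

11750 NM


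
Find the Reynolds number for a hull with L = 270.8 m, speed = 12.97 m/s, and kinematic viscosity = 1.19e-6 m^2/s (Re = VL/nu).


Formula: Re = V * L / nu
Step 1 — V * L = 12.97 * 270.8 = 3512.276 m^2/s
Step 2 — Re = 3512.276 / 1.19e-6 = 2.95e+09

2.95e+09


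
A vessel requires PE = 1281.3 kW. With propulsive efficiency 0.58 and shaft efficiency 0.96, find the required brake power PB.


Formula: PB = PE / (eta_D * eta_S)
Step 1 — combined efficiency = eta_D * eta_S = 0.58 * 0.96 = 0.5568
Step 2 — PB = 1281.3 / 0.5568 ≈ 2301.2 kW (5 s.f.)

2301.2 kW


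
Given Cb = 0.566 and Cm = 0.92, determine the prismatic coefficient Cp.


Formula: Cp = Cb / Cm
Substituting: Cp = 0.566 / 0.92
Result: Cp ≈ 0.61522 (5 s.f.)

0.61522


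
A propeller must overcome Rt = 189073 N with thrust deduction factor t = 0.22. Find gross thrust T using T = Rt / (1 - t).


Formula: T = Rt / (1 - t)
Step 1 — (1 - t) = 1 - 0.22 = 0.78
Step 2 — T = 189073 / 0.78 ≈ 242400 N (5 s.f.)

242400 N


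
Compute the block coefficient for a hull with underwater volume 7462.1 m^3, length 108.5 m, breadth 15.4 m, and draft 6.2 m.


Formula: Cb = V / (L * B * T)
Step 1 — L * B * T = 108.5 * 15.4 * 6.2 = 10359.58 m^3
Step 2 — Cb = 7462.1 / 10359.58 ≈ 0.72031 (5 s.f.)

0.72031


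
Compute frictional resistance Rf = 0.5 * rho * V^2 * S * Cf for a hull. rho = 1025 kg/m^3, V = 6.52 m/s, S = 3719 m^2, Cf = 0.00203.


Formula: Rf = 0.5 * rho * V^2 * S * Cf
Step 1 — V^2 = 6.52^2 = 42.5104
Step 2 — 0.5 * rho * V^2 = 0.5 * 1025 * 42.5104 = 21786.58
Step 3 — Rf = 21786.58 * 3719 * 0.00203 ≈ 164480 N (5 s.f.)

164480 N


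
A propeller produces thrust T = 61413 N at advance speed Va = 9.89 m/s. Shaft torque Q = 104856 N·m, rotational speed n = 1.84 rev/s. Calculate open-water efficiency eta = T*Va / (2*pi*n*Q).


Formula: eta = T * Va / (2 * pi * n * Q)
Step 1 — numerator = T * Va = 61413 * 9.89 = 607374.57
Step 2 — 2 * pi * n = 2 * pi * 1.84 = 11.561061
Step 3 — denominator = 11.561061 * 104856 = 1212246.61
Step 4 — eta = 607374.57 / 1212246.61 ≈ 0.50103 (5 s.f.)

0.50103


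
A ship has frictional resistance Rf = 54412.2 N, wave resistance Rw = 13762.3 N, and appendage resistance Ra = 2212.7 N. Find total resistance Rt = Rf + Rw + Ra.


Formula: Rt = Rf + Rw + Ra
Substituting: Rt = 54412.2 + 13762.3 + 2212.7
Result: Rt = 70387.2 N

70387.2 N


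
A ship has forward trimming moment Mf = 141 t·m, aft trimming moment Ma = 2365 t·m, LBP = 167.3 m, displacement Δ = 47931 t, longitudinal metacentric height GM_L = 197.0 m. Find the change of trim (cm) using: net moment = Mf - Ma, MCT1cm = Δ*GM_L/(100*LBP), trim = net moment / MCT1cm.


Formula: net trimming moment = Mf - Ma; MCT1cm = Δ*GM_L/(100*LBP); trim = net moment / MCT1cm
Step 1 — net trimming moment = 141 - 2365 = -2224 t·m
Step 2 — MCT1cm = 47931 * 197.0 / (100 * 167.3) = 564.3997 t·m/cm
Step 3 — trim = -2224 / 564.3997 ≈ -3.9405 cm (5 s.f.)

-3.9405 cm


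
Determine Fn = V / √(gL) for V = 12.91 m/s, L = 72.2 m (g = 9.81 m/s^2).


Formula: Fn = V / sqrt(g * L)
Step 1 — g * L = 9.81 * 72.2 = 708.282
Step 2 — sqrt(g * L) = sqrt(708.282) = 26.613568
Step 3 — Fn = 12.91 / 26.613568 ≈ 0.48509 (5 s.f.)

0.48509


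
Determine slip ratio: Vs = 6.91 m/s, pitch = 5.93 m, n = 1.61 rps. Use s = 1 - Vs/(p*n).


Formula: s = 1 - Vs / (p * n)
Step 1 — p * n = 5.93 * 1.61 = 9.5473
Step 2 — Vs / (p*n) = 6.91 / 9.5473 = 0.723765 (6 d.p.)
Step 3 — s = 1 - 0.723765 = 0.276235

0.276235
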